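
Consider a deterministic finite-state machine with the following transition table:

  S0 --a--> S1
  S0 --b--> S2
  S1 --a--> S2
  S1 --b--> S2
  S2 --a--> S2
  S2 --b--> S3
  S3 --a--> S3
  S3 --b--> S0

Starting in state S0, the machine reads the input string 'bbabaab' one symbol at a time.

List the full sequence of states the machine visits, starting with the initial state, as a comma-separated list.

Start: S0
  read 'b': S0 --b--> S2
  read 'b': S2 --b--> S3
  read 'a': S3 --a--> S3
  read 'b': S3 --b--> S0
  read 'a': S0 --a--> S1
  read 'a': S1 --a--> S2
  read 'b': S2 --b--> S3

Answer: S0, S2, S3, S3, S0, S1, S2, S3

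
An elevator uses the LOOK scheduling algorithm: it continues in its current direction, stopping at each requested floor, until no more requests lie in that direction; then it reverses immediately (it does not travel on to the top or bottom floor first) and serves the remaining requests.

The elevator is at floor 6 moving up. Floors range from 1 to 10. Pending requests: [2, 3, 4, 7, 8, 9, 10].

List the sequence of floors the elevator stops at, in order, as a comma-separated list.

Current: 6, moving UP
Serve above first (ascending): [7, 8, 9, 10]
Then reverse, serve below (descending): [4, 3, 2]

Answer: 7, 8, 9, 10, 4, 3, 2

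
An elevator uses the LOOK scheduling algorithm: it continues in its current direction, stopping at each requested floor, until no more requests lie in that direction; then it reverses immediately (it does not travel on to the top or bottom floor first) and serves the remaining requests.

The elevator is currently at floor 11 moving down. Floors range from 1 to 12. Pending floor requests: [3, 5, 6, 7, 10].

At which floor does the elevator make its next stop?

Current floor: 11, direction: down
Requests above: []
Requests below: [3, 5, 6, 7, 10]
Moving down and requests lie below → nearest below is max([3, 5, 6, 7, 10]) = 10

Answer: 10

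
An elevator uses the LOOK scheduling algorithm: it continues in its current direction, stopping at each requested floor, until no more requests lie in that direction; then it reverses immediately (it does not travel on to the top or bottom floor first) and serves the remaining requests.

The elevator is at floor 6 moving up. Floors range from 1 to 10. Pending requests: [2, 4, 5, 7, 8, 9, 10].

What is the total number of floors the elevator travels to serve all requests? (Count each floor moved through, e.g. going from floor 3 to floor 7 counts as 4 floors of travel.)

Answer: 12

Derivation:
Start at floor 6 moving up, LOOK stop order: [7, 8, 9, 10, 5, 4, 2]
  6 → 7: |7-6| = 1, total = 1
  7 → 8: |8-7| = 1, total = 2
  8 → 9: |9-8| = 1, total = 3
  9 → 10: |10-9| = 1, total = 4
  10 → 5: |5-10| = 5, total = 9
  5 → 4: |4-5| = 1, total = 10
  4 → 2: |2-4| = 2, total = 12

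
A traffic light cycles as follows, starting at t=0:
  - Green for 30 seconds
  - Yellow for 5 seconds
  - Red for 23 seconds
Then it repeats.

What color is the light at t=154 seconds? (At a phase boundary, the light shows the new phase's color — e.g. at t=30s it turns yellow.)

Answer: red

Derivation:
Cycle length = 30 + 5 + 23 = 58s
t = 154, phase_t = 154 mod 58 = 38
38 >= 35 → RED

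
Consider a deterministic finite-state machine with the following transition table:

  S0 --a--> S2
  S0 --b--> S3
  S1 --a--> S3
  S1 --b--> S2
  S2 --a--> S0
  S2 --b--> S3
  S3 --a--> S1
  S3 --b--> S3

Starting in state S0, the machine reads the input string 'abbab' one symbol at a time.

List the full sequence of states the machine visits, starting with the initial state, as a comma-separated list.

Start: S0
  read 'a': S0 --a--> S2
  read 'b': S2 --b--> S3
  read 'b': S3 --b--> S3
  read 'a': S3 --a--> S1
  read 'b': S1 --b--> S2

Answer: S0, S2, S3, S3, S1, S2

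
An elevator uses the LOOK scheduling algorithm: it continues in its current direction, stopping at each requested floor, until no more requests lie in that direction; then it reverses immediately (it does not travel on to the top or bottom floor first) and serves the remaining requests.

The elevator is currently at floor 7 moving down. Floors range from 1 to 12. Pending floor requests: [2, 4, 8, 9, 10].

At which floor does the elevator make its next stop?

Current floor: 7, direction: down
Requests above: [8, 9, 10]
Requests below: [2, 4]
Moving down and requests lie below → nearest below is max([2, 4]) = 4

Answer: 4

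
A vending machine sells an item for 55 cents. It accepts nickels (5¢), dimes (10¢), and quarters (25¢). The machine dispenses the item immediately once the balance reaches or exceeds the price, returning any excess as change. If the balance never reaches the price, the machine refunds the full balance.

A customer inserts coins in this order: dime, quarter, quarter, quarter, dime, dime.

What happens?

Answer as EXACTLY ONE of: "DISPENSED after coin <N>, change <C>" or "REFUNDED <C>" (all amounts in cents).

Answer: DISPENSED after coin 3, change 5

Derivation:
Price: 55¢
Coin 1 (dime, 10¢): balance = 10¢
Coin 2 (quarter, 25¢): balance = 35¢
Coin 3 (quarter, 25¢): balance = 60¢
  → balance >= price → DISPENSE, change = 60 - 55 = 5¢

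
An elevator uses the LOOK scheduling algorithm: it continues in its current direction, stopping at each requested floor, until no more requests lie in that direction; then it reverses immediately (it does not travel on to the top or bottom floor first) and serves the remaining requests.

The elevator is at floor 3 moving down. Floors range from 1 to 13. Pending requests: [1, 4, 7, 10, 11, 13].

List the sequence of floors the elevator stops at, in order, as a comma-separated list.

Answer: 1, 4, 7, 10, 11, 13

Derivation:
Current: 3, moving DOWN
Serve below first (descending): [1]
Then reverse, serve above (ascending): [4, 7, 10, 11, 13]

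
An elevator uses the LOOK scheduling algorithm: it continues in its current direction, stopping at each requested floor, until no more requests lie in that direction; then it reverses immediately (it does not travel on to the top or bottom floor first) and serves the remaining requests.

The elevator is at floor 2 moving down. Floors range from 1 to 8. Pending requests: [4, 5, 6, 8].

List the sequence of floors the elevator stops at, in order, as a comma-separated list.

Current: 2, moving DOWN
Serve below first (descending): []
Then reverse, serve above (ascending): [4, 5, 6, 8]

Answer: 4, 5, 6, 8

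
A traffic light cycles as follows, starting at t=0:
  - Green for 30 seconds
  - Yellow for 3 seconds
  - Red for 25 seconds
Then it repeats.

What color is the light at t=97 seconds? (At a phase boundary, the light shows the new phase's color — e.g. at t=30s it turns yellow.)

Answer: red

Derivation:
Cycle length = 30 + 3 + 25 = 58s
t = 97, phase_t = 97 mod 58 = 39
39 >= 33 → RED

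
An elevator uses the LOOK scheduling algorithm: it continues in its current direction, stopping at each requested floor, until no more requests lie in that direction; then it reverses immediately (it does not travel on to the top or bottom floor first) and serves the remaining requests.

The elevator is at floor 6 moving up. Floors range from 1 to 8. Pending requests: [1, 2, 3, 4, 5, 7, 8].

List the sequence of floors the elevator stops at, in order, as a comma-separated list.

Current: 6, moving UP
Serve above first (ascending): [7, 8]
Then reverse, serve below (descending): [5, 4, 3, 2, 1]

Answer: 7, 8, 5, 4, 3, 2, 1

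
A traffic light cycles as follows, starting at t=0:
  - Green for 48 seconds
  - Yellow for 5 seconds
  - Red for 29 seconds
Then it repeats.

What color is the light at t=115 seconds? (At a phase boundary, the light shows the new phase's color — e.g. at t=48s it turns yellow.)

Cycle length = 48 + 5 + 29 = 82s
t = 115, phase_t = 115 mod 82 = 33
33 < 48 (green end) → GREEN

Answer: green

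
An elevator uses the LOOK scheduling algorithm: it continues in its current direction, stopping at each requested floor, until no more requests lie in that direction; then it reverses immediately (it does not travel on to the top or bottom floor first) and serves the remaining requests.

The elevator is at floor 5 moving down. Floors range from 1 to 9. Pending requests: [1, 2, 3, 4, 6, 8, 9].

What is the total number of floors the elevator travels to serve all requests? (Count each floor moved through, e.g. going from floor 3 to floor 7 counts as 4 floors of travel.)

Start at floor 5 moving down, LOOK stop order: [4, 3, 2, 1, 6, 8, 9]
  5 → 4: |4-5| = 1, total = 1
  4 → 3: |3-4| = 1, total = 2
  3 → 2: |2-3| = 1, total = 3
  2 → 1: |1-2| = 1, total = 4
  1 → 6: |6-1| = 5, total = 9
  6 → 8: |8-6| = 2, total = 11
  8 → 9: |9-8| = 1, total = 12

Answer: 12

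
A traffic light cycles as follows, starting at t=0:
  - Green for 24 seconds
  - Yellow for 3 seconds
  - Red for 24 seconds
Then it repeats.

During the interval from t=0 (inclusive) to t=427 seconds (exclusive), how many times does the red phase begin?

Answer: 8

Derivation:
Cycle = 24+3+24 = 51s
red phase starts at t = k*51 + 27 for k=0,1,2,...
Need k*51+27 < 427 → k < 7.843
k ∈ {0, ..., 7} → 8 starts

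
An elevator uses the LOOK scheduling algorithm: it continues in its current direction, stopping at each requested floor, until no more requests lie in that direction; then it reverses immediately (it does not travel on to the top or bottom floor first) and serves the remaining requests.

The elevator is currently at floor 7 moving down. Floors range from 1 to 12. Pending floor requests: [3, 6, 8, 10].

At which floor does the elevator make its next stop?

Current floor: 7, direction: down
Requests above: [8, 10]
Requests below: [3, 6]
Moving down and requests lie below → nearest below is max([3, 6]) = 6

Answer: 6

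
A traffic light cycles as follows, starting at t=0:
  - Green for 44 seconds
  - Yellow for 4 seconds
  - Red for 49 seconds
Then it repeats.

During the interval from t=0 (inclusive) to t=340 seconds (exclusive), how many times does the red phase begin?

Answer: 4

Derivation:
Cycle = 44+4+49 = 97s
red phase starts at t = k*97 + 48 for k=0,1,2,...
Need k*97+48 < 340 → k < 3.010
k ∈ {0, ..., 3} → 4 starts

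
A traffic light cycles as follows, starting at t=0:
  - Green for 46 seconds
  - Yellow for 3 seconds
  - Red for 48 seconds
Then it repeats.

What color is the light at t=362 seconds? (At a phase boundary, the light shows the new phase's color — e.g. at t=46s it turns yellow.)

Cycle length = 46 + 3 + 48 = 97s
t = 362, phase_t = 362 mod 97 = 71
71 >= 49 → RED

Answer: red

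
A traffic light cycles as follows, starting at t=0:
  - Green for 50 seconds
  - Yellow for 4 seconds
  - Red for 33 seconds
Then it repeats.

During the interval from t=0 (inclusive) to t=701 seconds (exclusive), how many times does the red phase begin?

Cycle = 50+4+33 = 87s
red phase starts at t = k*87 + 54 for k=0,1,2,...
Need k*87+54 < 701 → k < 7.437
k ∈ {0, ..., 7} → 8 starts

Answer: 8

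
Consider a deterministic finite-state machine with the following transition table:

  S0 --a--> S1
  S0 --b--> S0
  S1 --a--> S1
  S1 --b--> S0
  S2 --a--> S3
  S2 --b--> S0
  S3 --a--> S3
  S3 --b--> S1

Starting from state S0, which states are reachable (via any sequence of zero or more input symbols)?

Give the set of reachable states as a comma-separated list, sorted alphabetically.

BFS from S0:
  visit S0: S0--a-->S1 (new), S0--b-->S0 (seen)
  visit S1: S1--a-->S1 (seen), S1--b-->S0 (seen)

Answer: S0, S1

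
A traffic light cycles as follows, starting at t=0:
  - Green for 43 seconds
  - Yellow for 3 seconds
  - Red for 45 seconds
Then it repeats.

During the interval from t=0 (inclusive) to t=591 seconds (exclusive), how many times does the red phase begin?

Answer: 6

Derivation:
Cycle = 43+3+45 = 91s
red phase starts at t = k*91 + 46 for k=0,1,2,...
Need k*91+46 < 591 → k < 5.989
k ∈ {0, ..., 5} → 6 starts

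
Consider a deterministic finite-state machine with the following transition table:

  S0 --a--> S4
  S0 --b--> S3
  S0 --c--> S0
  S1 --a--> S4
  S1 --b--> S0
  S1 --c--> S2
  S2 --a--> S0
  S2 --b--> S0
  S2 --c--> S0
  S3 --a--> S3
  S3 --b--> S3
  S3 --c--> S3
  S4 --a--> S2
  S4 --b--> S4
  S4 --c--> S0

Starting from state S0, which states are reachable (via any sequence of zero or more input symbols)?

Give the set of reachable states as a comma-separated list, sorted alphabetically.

BFS from S0:
  visit S0: S0--a-->S4 (new), S0--b-->S3 (new), S0--c-->S0 (seen)
  visit S4: S4--a-->S2 (new), S4--b-->S4 (seen), S4--c-->S0 (seen)
  visit S3: S3--a-->S3 (seen), S3--b-->S3 (seen), S3--c-->S3 (seen)
  visit S2: S2--a-->S0 (seen), S2--b-->S0 (seen), S2--c-->S0 (seen)

Answer: S0, S2, S3, S4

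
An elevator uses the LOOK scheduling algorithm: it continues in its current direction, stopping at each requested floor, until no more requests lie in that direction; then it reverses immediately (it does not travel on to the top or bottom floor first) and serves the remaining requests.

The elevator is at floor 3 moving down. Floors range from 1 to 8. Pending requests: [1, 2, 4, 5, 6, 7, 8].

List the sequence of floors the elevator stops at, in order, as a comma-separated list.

Current: 3, moving DOWN
Serve below first (descending): [2, 1]
Then reverse, serve above (ascending): [4, 5, 6, 7, 8]

Answer: 2, 1, 4, 5, 6, 7, 8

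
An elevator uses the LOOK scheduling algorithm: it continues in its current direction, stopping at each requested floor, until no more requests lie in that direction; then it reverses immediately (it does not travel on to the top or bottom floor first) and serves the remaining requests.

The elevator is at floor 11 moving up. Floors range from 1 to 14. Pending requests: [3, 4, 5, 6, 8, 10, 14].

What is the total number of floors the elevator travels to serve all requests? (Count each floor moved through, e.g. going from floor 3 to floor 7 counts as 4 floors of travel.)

Start at floor 11 moving up, LOOK stop order: [14, 10, 8, 6, 5, 4, 3]
  11 → 14: |14-11| = 3, total = 3
  14 → 10: |10-14| = 4, total = 7
  10 → 8: |8-10| = 2, total = 9
  8 → 6: |6-8| = 2, total = 11
  6 → 5: |5-6| = 1, total = 12
  5 → 4: |4-5| = 1, total = 13
  4 → 3: |3-4| = 1, total = 14

Answer: 14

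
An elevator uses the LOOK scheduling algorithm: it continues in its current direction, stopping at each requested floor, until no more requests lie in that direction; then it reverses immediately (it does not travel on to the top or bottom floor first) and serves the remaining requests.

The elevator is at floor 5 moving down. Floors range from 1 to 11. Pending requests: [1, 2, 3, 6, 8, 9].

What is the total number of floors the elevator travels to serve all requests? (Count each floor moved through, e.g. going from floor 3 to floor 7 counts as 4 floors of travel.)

Answer: 12

Derivation:
Start at floor 5 moving down, LOOK stop order: [3, 2, 1, 6, 8, 9]
  5 → 3: |3-5| = 2, total = 2
  3 → 2: |2-3| = 1, total = 3
  2 → 1: |1-2| = 1, total = 4
  1 → 6: |6-1| = 5, total = 9
  6 → 8: |8-6| = 2, total = 11
  8 → 9: |9-8| = 1, total = 12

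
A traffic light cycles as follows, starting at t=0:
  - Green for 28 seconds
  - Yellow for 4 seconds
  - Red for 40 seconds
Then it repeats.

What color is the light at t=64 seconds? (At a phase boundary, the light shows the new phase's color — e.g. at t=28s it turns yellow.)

Answer: red

Derivation:
Cycle length = 28 + 4 + 40 = 72s
t = 64, phase_t = 64 mod 72 = 64
64 >= 32 → RED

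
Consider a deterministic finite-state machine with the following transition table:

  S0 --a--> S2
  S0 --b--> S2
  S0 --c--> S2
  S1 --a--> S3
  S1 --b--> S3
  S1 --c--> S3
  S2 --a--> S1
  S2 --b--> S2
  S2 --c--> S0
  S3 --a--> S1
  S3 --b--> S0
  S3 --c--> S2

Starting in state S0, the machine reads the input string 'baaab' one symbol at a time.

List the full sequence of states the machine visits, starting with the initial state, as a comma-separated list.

Answer: S0, S2, S1, S3, S1, S3

Derivation:
Start: S0
  read 'b': S0 --b--> S2
  read 'a': S2 --a--> S1
  read 'a': S1 --a--> S3
  read 'a': S3 --a--> S1
  read 'b': S1 --b--> S3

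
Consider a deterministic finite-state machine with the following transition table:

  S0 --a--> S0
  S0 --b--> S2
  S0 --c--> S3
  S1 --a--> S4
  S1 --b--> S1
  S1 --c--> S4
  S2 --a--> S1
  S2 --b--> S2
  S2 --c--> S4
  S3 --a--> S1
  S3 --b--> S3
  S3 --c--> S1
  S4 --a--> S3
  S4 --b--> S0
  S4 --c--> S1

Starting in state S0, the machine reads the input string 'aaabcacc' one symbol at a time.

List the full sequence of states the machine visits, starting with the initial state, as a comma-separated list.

Answer: S0, S0, S0, S0, S2, S4, S3, S1, S4

Derivation:
Start: S0
  read 'a': S0 --a--> S0
  read 'a': S0 --a--> S0
  read 'a': S0 --a--> S0
  read 'b': S0 --b--> S2
  read 'c': S2 --c--> S4
  read 'a': S4 --a--> S3
  read 'c': S3 --c--> S1
  read 'c': S1 --c--> S4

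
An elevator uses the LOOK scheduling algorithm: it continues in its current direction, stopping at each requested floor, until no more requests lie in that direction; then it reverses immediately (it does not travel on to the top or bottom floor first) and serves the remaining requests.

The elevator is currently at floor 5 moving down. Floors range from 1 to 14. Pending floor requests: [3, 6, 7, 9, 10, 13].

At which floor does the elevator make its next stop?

Answer: 3

Derivation:
Current floor: 5, direction: down
Requests above: [6, 7, 9, 10, 13]
Requests below: [3]
Moving down and requests lie below → nearest below is max([3]) = 3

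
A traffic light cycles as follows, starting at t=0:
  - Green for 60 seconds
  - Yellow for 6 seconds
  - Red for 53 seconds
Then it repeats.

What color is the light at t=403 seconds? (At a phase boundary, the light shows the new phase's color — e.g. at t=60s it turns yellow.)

Answer: green

Derivation:
Cycle length = 60 + 6 + 53 = 119s
t = 403, phase_t = 403 mod 119 = 46
46 < 60 (green end) → GREEN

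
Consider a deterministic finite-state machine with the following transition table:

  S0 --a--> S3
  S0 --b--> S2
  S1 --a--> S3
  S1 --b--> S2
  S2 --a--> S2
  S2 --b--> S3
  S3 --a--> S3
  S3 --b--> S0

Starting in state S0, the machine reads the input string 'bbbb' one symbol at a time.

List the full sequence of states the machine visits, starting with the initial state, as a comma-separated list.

Answer: S0, S2, S3, S0, S2

Derivation:
Start: S0
  read 'b': S0 --b--> S2
  read 'b': S2 --b--> S3
  read 'b': S3 --b--> S0
  read 'b': S0 --b--> S2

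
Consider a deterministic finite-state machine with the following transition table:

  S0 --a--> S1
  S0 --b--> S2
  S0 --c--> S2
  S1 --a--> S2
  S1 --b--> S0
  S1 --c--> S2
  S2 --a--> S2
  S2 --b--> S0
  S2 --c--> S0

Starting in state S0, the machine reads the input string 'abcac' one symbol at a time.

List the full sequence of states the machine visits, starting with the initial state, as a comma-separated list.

Start: S0
  read 'a': S0 --a--> S1
  read 'b': S1 --b--> S0
  read 'c': S0 --c--> S2
  read 'a': S2 --a--> S2
  read 'c': S2 --c--> S0

Answer: S0, S1, S0, S2, S2, S0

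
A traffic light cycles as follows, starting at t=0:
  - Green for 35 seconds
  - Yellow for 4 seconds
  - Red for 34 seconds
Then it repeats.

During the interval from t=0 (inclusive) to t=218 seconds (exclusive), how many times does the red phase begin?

Cycle = 35+4+34 = 73s
red phase starts at t = k*73 + 39 for k=0,1,2,...
Need k*73+39 < 218 → k < 2.452
k ∈ {0, ..., 2} → 3 starts

Answer: 3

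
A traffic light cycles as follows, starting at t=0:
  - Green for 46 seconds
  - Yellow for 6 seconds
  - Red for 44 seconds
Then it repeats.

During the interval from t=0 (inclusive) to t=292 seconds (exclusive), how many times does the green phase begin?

Answer: 4

Derivation:
Cycle = 46+6+44 = 96s
green phase starts at t = k*96 + 0 for k=0,1,2,...
Need k*96+0 < 292 → k < 3.042
k ∈ {0, ..., 3} → 4 starts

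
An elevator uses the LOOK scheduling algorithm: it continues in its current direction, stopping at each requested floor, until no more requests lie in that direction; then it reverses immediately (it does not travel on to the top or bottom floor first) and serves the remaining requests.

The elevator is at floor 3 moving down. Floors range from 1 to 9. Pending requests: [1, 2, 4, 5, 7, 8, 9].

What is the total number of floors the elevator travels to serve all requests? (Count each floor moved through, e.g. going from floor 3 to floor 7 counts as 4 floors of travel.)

Answer: 10

Derivation:
Start at floor 3 moving down, LOOK stop order: [2, 1, 4, 5, 7, 8, 9]
  3 → 2: |2-3| = 1, total = 1
  2 → 1: |1-2| = 1, total = 2
  1 → 4: |4-1| = 3, total = 5
  4 → 5: |5-4| = 1, total = 6
  5 → 7: |7-5| = 2, total = 8
  7 → 8: |8-7| = 1, total = 9
  8 → 9: |9-8| = 1, total = 10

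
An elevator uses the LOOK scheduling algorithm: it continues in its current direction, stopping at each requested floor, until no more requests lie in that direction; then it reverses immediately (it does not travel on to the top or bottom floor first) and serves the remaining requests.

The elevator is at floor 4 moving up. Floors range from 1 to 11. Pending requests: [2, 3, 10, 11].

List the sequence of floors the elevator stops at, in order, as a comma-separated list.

Current: 4, moving UP
Serve above first (ascending): [10, 11]
Then reverse, serve below (descending): [3, 2]

Answer: 10, 11, 3, 2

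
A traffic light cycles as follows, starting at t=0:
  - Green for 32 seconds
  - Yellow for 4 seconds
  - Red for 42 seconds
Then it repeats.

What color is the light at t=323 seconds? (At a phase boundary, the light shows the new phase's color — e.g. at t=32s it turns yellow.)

Cycle length = 32 + 4 + 42 = 78s
t = 323, phase_t = 323 mod 78 = 11
11 < 32 (green end) → GREEN

Answer: green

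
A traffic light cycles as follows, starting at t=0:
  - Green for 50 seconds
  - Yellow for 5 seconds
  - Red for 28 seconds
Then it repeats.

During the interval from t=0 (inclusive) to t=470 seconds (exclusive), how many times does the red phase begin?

Answer: 5

Derivation:
Cycle = 50+5+28 = 83s
red phase starts at t = k*83 + 55 for k=0,1,2,...
Need k*83+55 < 470 → k < 5.000
k ∈ {0, ..., 4} → 5 starts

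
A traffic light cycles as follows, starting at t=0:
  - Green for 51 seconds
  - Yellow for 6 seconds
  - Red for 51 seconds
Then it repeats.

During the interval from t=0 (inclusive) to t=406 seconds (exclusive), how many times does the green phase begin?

Cycle = 51+6+51 = 108s
green phase starts at t = k*108 + 0 for k=0,1,2,...
Need k*108+0 < 406 → k < 3.759
k ∈ {0, ..., 3} → 4 starts

Answer: 4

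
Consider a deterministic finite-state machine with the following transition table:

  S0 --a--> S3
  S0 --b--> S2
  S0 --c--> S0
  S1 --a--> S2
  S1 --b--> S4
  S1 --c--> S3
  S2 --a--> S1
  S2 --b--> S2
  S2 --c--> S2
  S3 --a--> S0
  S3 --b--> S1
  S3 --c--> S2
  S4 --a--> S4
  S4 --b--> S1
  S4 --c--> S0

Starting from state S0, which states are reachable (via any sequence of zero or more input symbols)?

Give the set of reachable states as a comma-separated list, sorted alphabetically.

BFS from S0:
  visit S0: S0--a-->S3 (new), S0--b-->S2 (new), S0--c-->S0 (seen)
  visit S3: S3--a-->S0 (seen), S3--b-->S1 (new), S3--c-->S2 (seen)
  visit S2: S2--a-->S1 (seen), S2--b-->S2 (seen), S2--c-->S2 (seen)
  visit S1: S1--a-->S2 (seen), S1--b-->S4 (new), S1--c-->S3 (seen)
  visit S4: S4--a-->S4 (seen), S4--b-->S1 (seen), S4--c-->S0 (seen)

Answer: S0, S1, S2, S3, S4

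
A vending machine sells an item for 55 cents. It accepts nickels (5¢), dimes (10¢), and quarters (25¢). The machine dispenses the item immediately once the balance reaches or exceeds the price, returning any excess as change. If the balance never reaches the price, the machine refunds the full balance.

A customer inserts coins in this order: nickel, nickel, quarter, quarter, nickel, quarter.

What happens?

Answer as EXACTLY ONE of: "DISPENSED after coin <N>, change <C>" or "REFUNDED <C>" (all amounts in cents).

Price: 55¢
Coin 1 (nickel, 5¢): balance = 5¢
Coin 2 (nickel, 5¢): balance = 10¢
Coin 3 (quarter, 25¢): balance = 35¢
Coin 4 (quarter, 25¢): balance = 60¢
  → balance >= price → DISPENSE, change = 60 - 55 = 5¢

Answer: DISPENSED after coin 4, change 5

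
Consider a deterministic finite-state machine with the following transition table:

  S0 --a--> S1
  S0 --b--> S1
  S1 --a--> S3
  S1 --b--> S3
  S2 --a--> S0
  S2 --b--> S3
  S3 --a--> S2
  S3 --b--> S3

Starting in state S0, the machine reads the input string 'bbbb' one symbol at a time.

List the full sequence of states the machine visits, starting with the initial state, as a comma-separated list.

Answer: S0, S1, S3, S3, S3

Derivation:
Start: S0
  read 'b': S0 --b--> S1
  read 'b': S1 --b--> S3
  read 'b': S3 --b--> S3
  read 'b': S3 --b--> S3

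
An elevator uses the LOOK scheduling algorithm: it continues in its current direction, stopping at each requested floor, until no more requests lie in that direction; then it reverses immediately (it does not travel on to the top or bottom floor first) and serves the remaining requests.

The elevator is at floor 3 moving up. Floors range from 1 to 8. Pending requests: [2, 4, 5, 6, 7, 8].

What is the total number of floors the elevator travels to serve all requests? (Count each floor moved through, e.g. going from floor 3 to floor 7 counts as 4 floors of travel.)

Start at floor 3 moving up, LOOK stop order: [4, 5, 6, 7, 8, 2]
  3 → 4: |4-3| = 1, total = 1
  4 → 5: |5-4| = 1, total = 2
  5 → 6: |6-5| = 1, total = 3
  6 → 7: |7-6| = 1, total = 4
  7 → 8: |8-7| = 1, total = 5
  8 → 2: |2-8| = 6, total = 11

Answer: 11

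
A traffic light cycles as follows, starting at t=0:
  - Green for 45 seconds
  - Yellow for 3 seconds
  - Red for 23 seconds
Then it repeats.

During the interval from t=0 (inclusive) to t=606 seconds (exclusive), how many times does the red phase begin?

Answer: 8

Derivation:
Cycle = 45+3+23 = 71s
red phase starts at t = k*71 + 48 for k=0,1,2,...
Need k*71+48 < 606 → k < 7.859
k ∈ {0, ..., 7} → 8 starts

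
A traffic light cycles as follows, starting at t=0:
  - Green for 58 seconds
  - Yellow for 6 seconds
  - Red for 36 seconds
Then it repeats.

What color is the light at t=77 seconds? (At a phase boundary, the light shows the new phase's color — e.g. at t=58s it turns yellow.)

Cycle length = 58 + 6 + 36 = 100s
t = 77, phase_t = 77 mod 100 = 77
77 >= 64 → RED

Answer: red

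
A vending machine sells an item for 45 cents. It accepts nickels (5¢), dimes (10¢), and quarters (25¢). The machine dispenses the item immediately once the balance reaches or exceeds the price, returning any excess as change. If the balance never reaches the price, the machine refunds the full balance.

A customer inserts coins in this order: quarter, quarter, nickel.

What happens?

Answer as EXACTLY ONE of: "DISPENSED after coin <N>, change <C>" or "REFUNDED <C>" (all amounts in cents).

Price: 45¢
Coin 1 (quarter, 25¢): balance = 25¢
Coin 2 (quarter, 25¢): balance = 50¢
  → balance >= price → DISPENSE, change = 50 - 45 = 5¢

Answer: DISPENSED after coin 2, change 5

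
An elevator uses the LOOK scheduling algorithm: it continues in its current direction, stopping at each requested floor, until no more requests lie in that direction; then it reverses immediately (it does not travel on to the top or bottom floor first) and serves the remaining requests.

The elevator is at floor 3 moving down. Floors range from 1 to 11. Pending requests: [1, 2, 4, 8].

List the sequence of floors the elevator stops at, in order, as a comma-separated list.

Current: 3, moving DOWN
Serve below first (descending): [2, 1]
Then reverse, serve above (ascending): [4, 8]

Answer: 2, 1, 4, 8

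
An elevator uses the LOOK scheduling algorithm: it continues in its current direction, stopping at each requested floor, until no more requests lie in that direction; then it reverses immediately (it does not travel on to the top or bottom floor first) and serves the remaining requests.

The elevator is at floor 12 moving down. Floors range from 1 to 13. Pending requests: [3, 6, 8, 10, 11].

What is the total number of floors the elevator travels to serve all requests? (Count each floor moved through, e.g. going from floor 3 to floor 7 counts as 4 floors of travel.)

Start at floor 12 moving down, LOOK stop order: [11, 10, 8, 6, 3]
  12 → 11: |11-12| = 1, total = 1
  11 → 10: |10-11| = 1, total = 2
  10 → 8: |8-10| = 2, total = 4
  8 → 6: |6-8| = 2, total = 6
  6 → 3: |3-6| = 3, total = 9

Answer: 9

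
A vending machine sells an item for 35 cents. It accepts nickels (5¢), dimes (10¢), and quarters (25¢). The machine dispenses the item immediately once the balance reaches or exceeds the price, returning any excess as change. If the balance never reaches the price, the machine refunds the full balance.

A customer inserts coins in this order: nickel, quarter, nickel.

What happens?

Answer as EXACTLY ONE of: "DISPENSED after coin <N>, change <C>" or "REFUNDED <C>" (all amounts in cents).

Answer: DISPENSED after coin 3, change 0

Derivation:
Price: 35¢
Coin 1 (nickel, 5¢): balance = 5¢
Coin 2 (quarter, 25¢): balance = 30¢
Coin 3 (nickel, 5¢): balance = 35¢
  → balance >= price → DISPENSE, change = 35 - 35 = 0¢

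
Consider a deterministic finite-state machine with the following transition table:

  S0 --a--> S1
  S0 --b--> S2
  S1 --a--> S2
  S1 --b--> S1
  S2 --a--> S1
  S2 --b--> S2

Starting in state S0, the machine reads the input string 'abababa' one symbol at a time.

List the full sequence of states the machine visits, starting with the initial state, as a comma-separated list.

Answer: S0, S1, S1, S2, S2, S1, S1, S2

Derivation:
Start: S0
  read 'a': S0 --a--> S1
  read 'b': S1 --b--> S1
  read 'a': S1 --a--> S2
  read 'b': S2 --b--> S2
  read 'a': S2 --a--> S1
  read 'b': S1 --b--> S1
  read 'a': S1 --a--> S2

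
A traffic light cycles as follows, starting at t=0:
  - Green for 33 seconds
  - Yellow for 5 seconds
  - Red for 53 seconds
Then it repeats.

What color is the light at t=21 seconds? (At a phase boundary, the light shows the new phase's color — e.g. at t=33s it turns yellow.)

Cycle length = 33 + 5 + 53 = 91s
t = 21, phase_t = 21 mod 91 = 21
21 < 33 (green end) → GREEN

Answer: green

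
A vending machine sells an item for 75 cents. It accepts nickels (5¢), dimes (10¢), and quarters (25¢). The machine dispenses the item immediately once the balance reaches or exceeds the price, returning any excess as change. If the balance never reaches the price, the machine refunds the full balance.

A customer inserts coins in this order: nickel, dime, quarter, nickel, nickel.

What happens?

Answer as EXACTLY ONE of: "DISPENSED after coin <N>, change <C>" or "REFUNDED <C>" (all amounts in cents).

Price: 75¢
Coin 1 (nickel, 5¢): balance = 5¢
Coin 2 (dime, 10¢): balance = 15¢
Coin 3 (quarter, 25¢): balance = 40¢
Coin 4 (nickel, 5¢): balance = 45¢
Coin 5 (nickel, 5¢): balance = 50¢
All coins inserted, balance 50¢ < price 75¢ → REFUND 50¢

Answer: REFUNDED 50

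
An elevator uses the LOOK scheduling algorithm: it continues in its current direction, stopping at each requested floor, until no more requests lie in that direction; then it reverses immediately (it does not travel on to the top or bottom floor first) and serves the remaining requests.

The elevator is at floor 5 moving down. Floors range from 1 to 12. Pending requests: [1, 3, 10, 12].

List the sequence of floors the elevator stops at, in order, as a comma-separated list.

Answer: 3, 1, 10, 12

Derivation:
Current: 5, moving DOWN
Serve below first (descending): [3, 1]
Then reverse, serve above (ascending): [10, 12]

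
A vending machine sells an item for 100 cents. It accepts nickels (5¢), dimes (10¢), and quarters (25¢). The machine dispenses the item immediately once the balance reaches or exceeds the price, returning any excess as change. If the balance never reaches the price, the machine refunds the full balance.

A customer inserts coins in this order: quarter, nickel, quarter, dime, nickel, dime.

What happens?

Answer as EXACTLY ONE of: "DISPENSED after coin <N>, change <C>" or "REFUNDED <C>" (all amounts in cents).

Price: 100¢
Coin 1 (quarter, 25¢): balance = 25¢
Coin 2 (nickel, 5¢): balance = 30¢
Coin 3 (quarter, 25¢): balance = 55¢
Coin 4 (dime, 10¢): balance = 65¢
Coin 5 (nickel, 5¢): balance = 70¢
Coin 6 (dime, 10¢): balance = 80¢
All coins inserted, balance 80¢ < price 100¢ → REFUND 80¢

Answer: REFUNDED 80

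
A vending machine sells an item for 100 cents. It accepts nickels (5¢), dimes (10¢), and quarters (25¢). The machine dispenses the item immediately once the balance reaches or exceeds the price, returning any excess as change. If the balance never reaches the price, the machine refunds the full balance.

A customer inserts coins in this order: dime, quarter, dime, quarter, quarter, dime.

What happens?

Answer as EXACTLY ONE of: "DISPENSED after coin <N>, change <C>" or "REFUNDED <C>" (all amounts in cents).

Price: 100¢
Coin 1 (dime, 10¢): balance = 10¢
Coin 2 (quarter, 25¢): balance = 35¢
Coin 3 (dime, 10¢): balance = 45¢
Coin 4 (quarter, 25¢): balance = 70¢
Coin 5 (quarter, 25¢): balance = 95¢
Coin 6 (dime, 10¢): balance = 105¢
  → balance >= price → DISPENSE, change = 105 - 100 = 5¢

Answer: DISPENSED after coin 6, change 5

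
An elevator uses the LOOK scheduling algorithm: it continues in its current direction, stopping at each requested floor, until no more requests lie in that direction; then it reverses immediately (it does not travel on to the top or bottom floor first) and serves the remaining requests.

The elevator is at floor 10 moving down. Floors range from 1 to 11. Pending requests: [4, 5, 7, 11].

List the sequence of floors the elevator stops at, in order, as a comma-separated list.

Current: 10, moving DOWN
Serve below first (descending): [7, 5, 4]
Then reverse, serve above (ascending): [11]

Answer: 7, 5, 4, 11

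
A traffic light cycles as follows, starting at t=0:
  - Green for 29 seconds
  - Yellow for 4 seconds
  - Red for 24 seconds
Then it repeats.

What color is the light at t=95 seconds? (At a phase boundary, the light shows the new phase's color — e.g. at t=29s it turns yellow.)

Cycle length = 29 + 4 + 24 = 57s
t = 95, phase_t = 95 mod 57 = 38
38 >= 33 → RED

Answer: red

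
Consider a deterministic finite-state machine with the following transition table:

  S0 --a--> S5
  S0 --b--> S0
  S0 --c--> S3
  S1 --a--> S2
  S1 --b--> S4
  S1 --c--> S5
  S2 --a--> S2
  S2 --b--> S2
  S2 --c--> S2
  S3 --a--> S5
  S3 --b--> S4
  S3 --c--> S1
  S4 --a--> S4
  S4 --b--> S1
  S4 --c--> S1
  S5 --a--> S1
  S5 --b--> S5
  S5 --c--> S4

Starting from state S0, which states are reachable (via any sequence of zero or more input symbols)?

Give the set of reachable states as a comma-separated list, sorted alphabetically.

BFS from S0:
  visit S0: S0--a-->S5 (new), S0--b-->S0 (seen), S0--c-->S3 (new)
  visit S5: S5--a-->S1 (new), S5--b-->S5 (seen), S5--c-->S4 (new)
  visit S3: S3--a-->S5 (seen), S3--b-->S4 (seen), S3--c-->S1 (seen)
  visit S1: S1--a-->S2 (new), S1--b-->S4 (seen), S1--c-->S5 (seen)
  visit S4: S4--a-->S4 (seen), S4--b-->S1 (seen), S4--c-->S1 (seen)
  visit S2: S2--a-->S2 (seen), S2--b-->S2 (seen), S2--c-->S2 (seen)

Answer: S0, S1, S2, S3, S4, S5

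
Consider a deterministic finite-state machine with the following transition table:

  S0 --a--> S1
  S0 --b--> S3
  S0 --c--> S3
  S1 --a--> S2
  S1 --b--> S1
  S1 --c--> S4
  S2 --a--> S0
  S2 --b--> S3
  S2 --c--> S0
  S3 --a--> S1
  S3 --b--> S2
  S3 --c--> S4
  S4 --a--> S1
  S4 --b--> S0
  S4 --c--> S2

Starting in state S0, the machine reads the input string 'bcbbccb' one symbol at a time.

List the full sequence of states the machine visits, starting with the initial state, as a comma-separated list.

Answer: S0, S3, S4, S0, S3, S4, S2, S3

Derivation:
Start: S0
  read 'b': S0 --b--> S3
  read 'c': S3 --c--> S4
  read 'b': S4 --b--> S0
  read 'b': S0 --b--> S3
  read 'c': S3 --c--> S4
  read 'c': S4 --c--> S2
  read 'b': S2 --b--> S3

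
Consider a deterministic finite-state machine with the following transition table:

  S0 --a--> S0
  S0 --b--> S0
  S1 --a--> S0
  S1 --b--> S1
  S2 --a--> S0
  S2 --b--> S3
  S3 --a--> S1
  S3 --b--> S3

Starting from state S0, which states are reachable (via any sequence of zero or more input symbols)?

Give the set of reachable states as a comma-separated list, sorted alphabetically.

Answer: S0

Derivation:
BFS from S0:
  visit S0: S0--a-->S0 (seen), S0--b-->S0 (seen)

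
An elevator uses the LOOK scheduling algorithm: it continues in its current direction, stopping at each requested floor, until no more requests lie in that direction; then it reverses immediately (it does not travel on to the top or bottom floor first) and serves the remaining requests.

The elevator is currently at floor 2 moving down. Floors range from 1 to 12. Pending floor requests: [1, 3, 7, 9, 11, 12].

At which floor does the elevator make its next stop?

Current floor: 2, direction: down
Requests above: [3, 7, 9, 11, 12]
Requests below: [1]
Moving down and requests lie below → nearest below is max([1]) = 1

Answer: 1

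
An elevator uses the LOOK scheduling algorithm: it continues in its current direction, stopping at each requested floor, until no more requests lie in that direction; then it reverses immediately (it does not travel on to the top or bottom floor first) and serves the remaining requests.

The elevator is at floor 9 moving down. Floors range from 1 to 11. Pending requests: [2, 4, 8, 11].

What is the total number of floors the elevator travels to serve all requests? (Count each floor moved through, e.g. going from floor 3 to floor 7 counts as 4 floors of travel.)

Start at floor 9 moving down, LOOK stop order: [8, 4, 2, 11]
  9 → 8: |8-9| = 1, total = 1
  8 → 4: |4-8| = 4, total = 5
  4 → 2: |2-4| = 2, total = 7
  2 → 11: |11-2| = 9, total = 16

Answer: 16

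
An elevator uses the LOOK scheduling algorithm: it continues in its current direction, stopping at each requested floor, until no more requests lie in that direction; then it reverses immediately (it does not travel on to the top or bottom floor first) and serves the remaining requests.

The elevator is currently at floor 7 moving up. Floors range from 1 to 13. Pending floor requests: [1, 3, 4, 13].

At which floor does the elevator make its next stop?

Current floor: 7, direction: up
Requests above: [13]
Requests below: [1, 3, 4]
Moving up and requests lie above → nearest above is min([13]) = 13

Answer: 13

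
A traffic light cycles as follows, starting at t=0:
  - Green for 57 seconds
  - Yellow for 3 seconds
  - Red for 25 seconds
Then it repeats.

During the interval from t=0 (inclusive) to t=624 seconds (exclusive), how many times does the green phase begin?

Answer: 8

Derivation:
Cycle = 57+3+25 = 85s
green phase starts at t = k*85 + 0 for k=0,1,2,...
Need k*85+0 < 624 → k < 7.341
k ∈ {0, ..., 7} → 8 starts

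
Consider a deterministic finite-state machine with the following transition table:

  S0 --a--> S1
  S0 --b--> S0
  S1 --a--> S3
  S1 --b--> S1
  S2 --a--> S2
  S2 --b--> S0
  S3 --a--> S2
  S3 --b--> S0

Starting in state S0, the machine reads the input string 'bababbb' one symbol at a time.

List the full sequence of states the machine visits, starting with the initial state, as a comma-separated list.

Answer: S0, S0, S1, S1, S3, S0, S0, S0

Derivation:
Start: S0
  read 'b': S0 --b--> S0
  read 'a': S0 --a--> S1
  read 'b': S1 --b--> S1
  read 'a': S1 --a--> S3
  read 'b': S3 --b--> S0
  read 'b': S0 --b--> S0
  read 'b': S0 --b--> S0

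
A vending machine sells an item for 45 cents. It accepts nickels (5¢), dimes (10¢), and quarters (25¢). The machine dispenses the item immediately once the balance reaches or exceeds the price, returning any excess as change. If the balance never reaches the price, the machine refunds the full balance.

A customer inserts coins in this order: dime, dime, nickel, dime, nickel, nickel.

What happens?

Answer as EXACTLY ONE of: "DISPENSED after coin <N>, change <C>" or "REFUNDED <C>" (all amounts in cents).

Answer: DISPENSED after coin 6, change 0

Derivation:
Price: 45¢
Coin 1 (dime, 10¢): balance = 10¢
Coin 2 (dime, 10¢): balance = 20¢
Coin 3 (nickel, 5¢): balance = 25¢
Coin 4 (dime, 10¢): balance = 35¢
Coin 5 (nickel, 5¢): balance = 40¢
Coin 6 (nickel, 5¢): balance = 45¢
  → balance >= price → DISPENSE, change = 45 - 45 = 0¢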